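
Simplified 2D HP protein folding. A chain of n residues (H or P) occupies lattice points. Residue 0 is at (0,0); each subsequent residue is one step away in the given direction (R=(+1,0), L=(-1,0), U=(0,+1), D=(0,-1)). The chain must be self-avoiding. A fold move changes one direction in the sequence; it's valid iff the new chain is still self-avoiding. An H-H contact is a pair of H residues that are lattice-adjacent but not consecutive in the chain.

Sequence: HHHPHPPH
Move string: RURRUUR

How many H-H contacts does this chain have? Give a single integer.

Positions: [(0, 0), (1, 0), (1, 1), (2, 1), (3, 1), (3, 2), (3, 3), (4, 3)]
No H-H contacts found.

Answer: 0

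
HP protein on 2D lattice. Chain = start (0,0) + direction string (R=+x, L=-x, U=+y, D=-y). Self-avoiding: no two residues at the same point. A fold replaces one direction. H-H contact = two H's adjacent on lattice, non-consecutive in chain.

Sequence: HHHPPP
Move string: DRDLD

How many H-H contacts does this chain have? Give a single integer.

Answer: 0

Derivation:
Positions: [(0, 0), (0, -1), (1, -1), (1, -2), (0, -2), (0, -3)]
No H-H contacts found.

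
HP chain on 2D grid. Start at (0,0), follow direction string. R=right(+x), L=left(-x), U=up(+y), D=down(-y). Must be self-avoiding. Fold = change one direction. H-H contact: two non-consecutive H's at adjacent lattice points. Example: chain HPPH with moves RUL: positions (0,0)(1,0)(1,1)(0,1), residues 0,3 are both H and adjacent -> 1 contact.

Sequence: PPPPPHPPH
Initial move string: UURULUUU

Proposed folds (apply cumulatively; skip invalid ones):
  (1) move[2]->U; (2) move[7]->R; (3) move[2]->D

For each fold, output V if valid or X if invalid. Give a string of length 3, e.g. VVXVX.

Initial: UURULUUU -> [(0, 0), (0, 1), (0, 2), (1, 2), (1, 3), (0, 3), (0, 4), (0, 5), (0, 6)]
Fold 1: move[2]->U => UUUULUUU VALID
Fold 2: move[7]->R => UUUULUUR VALID
Fold 3: move[2]->D => UUDULUUR INVALID (collision), skipped

Answer: VVX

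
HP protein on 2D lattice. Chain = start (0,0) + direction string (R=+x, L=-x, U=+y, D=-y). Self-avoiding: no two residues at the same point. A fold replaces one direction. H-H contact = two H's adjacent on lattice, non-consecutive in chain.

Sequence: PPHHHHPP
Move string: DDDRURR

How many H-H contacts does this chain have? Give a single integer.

Positions: [(0, 0), (0, -1), (0, -2), (0, -3), (1, -3), (1, -2), (2, -2), (3, -2)]
H-H contact: residue 2 @(0,-2) - residue 5 @(1, -2)

Answer: 1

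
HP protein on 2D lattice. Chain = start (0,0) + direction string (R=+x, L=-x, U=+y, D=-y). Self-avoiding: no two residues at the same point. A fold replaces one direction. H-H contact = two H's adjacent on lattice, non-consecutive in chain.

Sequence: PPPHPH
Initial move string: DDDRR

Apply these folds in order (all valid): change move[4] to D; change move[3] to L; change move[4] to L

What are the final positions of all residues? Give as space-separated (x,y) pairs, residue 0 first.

Answer: (0,0) (0,-1) (0,-2) (0,-3) (-1,-3) (-2,-3)

Derivation:
Initial moves: DDDRR
Fold: move[4]->D => DDDRD (positions: [(0, 0), (0, -1), (0, -2), (0, -3), (1, -3), (1, -4)])
Fold: move[3]->L => DDDLD (positions: [(0, 0), (0, -1), (0, -2), (0, -3), (-1, -3), (-1, -4)])
Fold: move[4]->L => DDDLL (positions: [(0, 0), (0, -1), (0, -2), (0, -3), (-1, -3), (-2, -3)])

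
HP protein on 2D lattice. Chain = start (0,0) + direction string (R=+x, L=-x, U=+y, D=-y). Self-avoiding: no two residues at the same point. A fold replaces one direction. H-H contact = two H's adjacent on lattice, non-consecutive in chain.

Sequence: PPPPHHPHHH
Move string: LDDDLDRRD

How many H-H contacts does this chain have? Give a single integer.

Answer: 1

Derivation:
Positions: [(0, 0), (-1, 0), (-1, -1), (-1, -2), (-1, -3), (-2, -3), (-2, -4), (-1, -4), (0, -4), (0, -5)]
H-H contact: residue 4 @(-1,-3) - residue 7 @(-1, -4)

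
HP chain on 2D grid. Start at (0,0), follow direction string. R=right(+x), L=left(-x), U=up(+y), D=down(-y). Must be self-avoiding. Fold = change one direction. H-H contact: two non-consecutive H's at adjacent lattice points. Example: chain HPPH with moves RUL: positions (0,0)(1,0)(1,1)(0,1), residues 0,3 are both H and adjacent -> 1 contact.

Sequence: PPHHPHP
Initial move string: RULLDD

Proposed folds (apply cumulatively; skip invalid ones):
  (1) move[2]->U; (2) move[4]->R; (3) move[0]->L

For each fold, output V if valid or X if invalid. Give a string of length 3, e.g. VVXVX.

Initial: RULLDD -> [(0, 0), (1, 0), (1, 1), (0, 1), (-1, 1), (-1, 0), (-1, -1)]
Fold 1: move[2]->U => RUULDD INVALID (collision), skipped
Fold 2: move[4]->R => RULLRD INVALID (collision), skipped
Fold 3: move[0]->L => LULLDD VALID

Answer: XXV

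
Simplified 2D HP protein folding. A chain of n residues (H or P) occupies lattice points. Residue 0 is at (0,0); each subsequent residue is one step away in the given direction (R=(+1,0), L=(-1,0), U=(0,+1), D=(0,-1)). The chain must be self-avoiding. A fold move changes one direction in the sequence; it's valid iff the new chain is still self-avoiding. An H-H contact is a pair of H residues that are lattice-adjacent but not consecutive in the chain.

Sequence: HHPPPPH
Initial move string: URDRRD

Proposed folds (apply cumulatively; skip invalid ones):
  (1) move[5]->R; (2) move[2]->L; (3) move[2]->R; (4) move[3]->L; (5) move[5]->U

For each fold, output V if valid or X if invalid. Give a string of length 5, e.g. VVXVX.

Answer: VXVXV

Derivation:
Initial: URDRRD -> [(0, 0), (0, 1), (1, 1), (1, 0), (2, 0), (3, 0), (3, -1)]
Fold 1: move[5]->R => URDRRR VALID
Fold 2: move[2]->L => URLRRR INVALID (collision), skipped
Fold 3: move[2]->R => URRRRR VALID
Fold 4: move[3]->L => URRLRR INVALID (collision), skipped
Fold 5: move[5]->U => URRRRU VALID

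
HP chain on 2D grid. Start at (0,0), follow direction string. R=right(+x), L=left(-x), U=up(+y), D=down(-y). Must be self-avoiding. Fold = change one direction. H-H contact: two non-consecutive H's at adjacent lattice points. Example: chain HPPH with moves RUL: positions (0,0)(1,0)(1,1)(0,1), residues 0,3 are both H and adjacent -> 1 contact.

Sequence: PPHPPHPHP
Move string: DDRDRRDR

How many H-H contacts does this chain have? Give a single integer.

Positions: [(0, 0), (0, -1), (0, -2), (1, -2), (1, -3), (2, -3), (3, -3), (3, -4), (4, -4)]
No H-H contacts found.

Answer: 0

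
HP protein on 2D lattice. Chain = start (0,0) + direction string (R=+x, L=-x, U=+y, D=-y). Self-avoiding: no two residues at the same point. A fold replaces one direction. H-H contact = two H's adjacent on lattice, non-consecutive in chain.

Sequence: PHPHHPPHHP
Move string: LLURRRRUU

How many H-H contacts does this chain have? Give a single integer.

Positions: [(0, 0), (-1, 0), (-2, 0), (-2, 1), (-1, 1), (0, 1), (1, 1), (2, 1), (2, 2), (2, 3)]
H-H contact: residue 1 @(-1,0) - residue 4 @(-1, 1)

Answer: 1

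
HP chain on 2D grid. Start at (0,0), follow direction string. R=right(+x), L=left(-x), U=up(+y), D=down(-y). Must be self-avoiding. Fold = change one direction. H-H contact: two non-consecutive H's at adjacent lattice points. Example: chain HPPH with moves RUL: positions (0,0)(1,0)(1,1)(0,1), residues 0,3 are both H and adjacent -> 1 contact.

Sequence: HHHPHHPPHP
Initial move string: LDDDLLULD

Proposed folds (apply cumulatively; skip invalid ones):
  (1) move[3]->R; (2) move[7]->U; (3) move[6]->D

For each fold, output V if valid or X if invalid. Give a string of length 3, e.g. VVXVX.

Initial: LDDDLLULD -> [(0, 0), (-1, 0), (-1, -1), (-1, -2), (-1, -3), (-2, -3), (-3, -3), (-3, -2), (-4, -2), (-4, -3)]
Fold 1: move[3]->R => LDDRLLULD INVALID (collision), skipped
Fold 2: move[7]->U => LDDDLLUUD INVALID (collision), skipped
Fold 3: move[6]->D => LDDDLLDLD VALID

Answer: XXV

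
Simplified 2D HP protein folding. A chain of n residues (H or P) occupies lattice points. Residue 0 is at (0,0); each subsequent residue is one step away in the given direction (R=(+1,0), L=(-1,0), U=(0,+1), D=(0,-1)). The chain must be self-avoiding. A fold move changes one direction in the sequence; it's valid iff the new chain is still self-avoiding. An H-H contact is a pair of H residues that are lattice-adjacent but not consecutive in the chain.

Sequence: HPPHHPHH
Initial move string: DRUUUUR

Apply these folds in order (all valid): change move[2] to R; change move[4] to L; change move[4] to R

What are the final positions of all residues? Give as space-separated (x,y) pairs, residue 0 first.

Initial moves: DRUUUUR
Fold: move[2]->R => DRRUUUR (positions: [(0, 0), (0, -1), (1, -1), (2, -1), (2, 0), (2, 1), (2, 2), (3, 2)])
Fold: move[4]->L => DRRULUR (positions: [(0, 0), (0, -1), (1, -1), (2, -1), (2, 0), (1, 0), (1, 1), (2, 1)])
Fold: move[4]->R => DRRURUR (positions: [(0, 0), (0, -1), (1, -1), (2, -1), (2, 0), (3, 0), (3, 1), (4, 1)])

Answer: (0,0) (0,-1) (1,-1) (2,-1) (2,0) (3,0) (3,1) (4,1)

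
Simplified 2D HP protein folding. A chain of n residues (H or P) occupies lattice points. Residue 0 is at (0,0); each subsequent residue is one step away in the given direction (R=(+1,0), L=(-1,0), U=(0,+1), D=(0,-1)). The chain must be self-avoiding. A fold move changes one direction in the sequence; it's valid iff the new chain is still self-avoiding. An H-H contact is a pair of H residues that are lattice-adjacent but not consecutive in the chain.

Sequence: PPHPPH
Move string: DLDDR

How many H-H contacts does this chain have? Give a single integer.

Answer: 0

Derivation:
Positions: [(0, 0), (0, -1), (-1, -1), (-1, -2), (-1, -3), (0, -3)]
No H-H contacts found.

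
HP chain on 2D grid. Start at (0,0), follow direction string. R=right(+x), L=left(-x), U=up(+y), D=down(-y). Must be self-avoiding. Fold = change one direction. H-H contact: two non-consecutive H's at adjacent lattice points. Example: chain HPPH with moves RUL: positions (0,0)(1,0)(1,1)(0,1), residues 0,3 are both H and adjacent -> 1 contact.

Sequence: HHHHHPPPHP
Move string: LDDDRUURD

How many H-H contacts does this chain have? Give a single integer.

Answer: 0

Derivation:
Positions: [(0, 0), (-1, 0), (-1, -1), (-1, -2), (-1, -3), (0, -3), (0, -2), (0, -1), (1, -1), (1, -2)]
No H-H contacts found.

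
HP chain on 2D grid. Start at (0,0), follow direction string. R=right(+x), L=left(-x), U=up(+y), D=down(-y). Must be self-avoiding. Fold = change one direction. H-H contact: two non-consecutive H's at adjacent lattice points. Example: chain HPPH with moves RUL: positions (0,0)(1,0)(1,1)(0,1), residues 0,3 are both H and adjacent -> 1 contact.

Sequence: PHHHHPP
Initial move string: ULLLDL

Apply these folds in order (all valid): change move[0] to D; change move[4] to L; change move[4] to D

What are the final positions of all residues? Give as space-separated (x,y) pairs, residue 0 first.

Initial moves: ULLLDL
Fold: move[0]->D => DLLLDL (positions: [(0, 0), (0, -1), (-1, -1), (-2, -1), (-3, -1), (-3, -2), (-4, -2)])
Fold: move[4]->L => DLLLLL (positions: [(0, 0), (0, -1), (-1, -1), (-2, -1), (-3, -1), (-4, -1), (-5, -1)])
Fold: move[4]->D => DLLLDL (positions: [(0, 0), (0, -1), (-1, -1), (-2, -1), (-3, -1), (-3, -2), (-4, -2)])

Answer: (0,0) (0,-1) (-1,-1) (-2,-1) (-3,-1) (-3,-2) (-4,-2)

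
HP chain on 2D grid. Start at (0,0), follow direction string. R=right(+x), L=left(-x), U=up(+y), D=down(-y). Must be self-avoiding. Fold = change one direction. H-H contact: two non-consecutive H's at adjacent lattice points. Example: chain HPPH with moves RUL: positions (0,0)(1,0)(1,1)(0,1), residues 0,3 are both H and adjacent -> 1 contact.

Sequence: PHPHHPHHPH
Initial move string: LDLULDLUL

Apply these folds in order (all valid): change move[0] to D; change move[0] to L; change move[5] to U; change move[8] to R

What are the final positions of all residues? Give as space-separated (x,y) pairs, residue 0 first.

Answer: (0,0) (-1,0) (-1,-1) (-2,-1) (-2,0) (-3,0) (-3,1) (-4,1) (-4,2) (-3,2)

Derivation:
Initial moves: LDLULDLUL
Fold: move[0]->D => DDLULDLUL (positions: [(0, 0), (0, -1), (0, -2), (-1, -2), (-1, -1), (-2, -1), (-2, -2), (-3, -2), (-3, -1), (-4, -1)])
Fold: move[0]->L => LDLULDLUL (positions: [(0, 0), (-1, 0), (-1, -1), (-2, -1), (-2, 0), (-3, 0), (-3, -1), (-4, -1), (-4, 0), (-5, 0)])
Fold: move[5]->U => LDLULULUL (positions: [(0, 0), (-1, 0), (-1, -1), (-2, -1), (-2, 0), (-3, 0), (-3, 1), (-4, 1), (-4, 2), (-5, 2)])
Fold: move[8]->R => LDLULULUR (positions: [(0, 0), (-1, 0), (-1, -1), (-2, -1), (-2, 0), (-3, 0), (-3, 1), (-4, 1), (-4, 2), (-3, 2)])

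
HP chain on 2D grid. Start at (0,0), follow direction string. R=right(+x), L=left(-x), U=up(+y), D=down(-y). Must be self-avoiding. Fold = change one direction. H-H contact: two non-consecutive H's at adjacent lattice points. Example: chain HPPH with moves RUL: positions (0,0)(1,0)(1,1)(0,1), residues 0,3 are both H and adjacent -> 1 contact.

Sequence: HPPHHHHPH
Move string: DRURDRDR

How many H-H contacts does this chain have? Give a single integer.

Positions: [(0, 0), (0, -1), (1, -1), (1, 0), (2, 0), (2, -1), (3, -1), (3, -2), (4, -2)]
H-H contact: residue 0 @(0,0) - residue 3 @(1, 0)

Answer: 1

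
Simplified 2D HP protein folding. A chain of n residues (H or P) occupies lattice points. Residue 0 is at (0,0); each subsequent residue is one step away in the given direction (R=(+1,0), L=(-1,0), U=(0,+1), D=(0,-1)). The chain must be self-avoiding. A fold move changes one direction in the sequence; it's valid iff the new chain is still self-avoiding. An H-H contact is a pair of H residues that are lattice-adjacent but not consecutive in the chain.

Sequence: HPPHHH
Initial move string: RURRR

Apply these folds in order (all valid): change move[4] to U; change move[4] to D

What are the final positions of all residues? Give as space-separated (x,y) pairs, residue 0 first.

Initial moves: RURRR
Fold: move[4]->U => RURRU (positions: [(0, 0), (1, 0), (1, 1), (2, 1), (3, 1), (3, 2)])
Fold: move[4]->D => RURRD (positions: [(0, 0), (1, 0), (1, 1), (2, 1), (3, 1), (3, 0)])

Answer: (0,0) (1,0) (1,1) (2,1) (3,1) (3,0)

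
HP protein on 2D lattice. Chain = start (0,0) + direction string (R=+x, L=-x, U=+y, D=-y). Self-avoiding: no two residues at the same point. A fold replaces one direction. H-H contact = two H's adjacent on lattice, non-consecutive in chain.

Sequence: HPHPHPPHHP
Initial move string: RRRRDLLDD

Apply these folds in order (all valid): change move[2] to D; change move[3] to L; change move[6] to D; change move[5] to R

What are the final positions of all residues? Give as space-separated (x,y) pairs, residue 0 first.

Answer: (0,0) (1,0) (2,0) (2,-1) (1,-1) (1,-2) (2,-2) (2,-3) (2,-4) (2,-5)

Derivation:
Initial moves: RRRRDLLDD
Fold: move[2]->D => RRDRDLLDD (positions: [(0, 0), (1, 0), (2, 0), (2, -1), (3, -1), (3, -2), (2, -2), (1, -2), (1, -3), (1, -4)])
Fold: move[3]->L => RRDLDLLDD (positions: [(0, 0), (1, 0), (2, 0), (2, -1), (1, -1), (1, -2), (0, -2), (-1, -2), (-1, -3), (-1, -4)])
Fold: move[6]->D => RRDLDLDDD (positions: [(0, 0), (1, 0), (2, 0), (2, -1), (1, -1), (1, -2), (0, -2), (0, -3), (0, -4), (0, -5)])
Fold: move[5]->R => RRDLDRDDD (positions: [(0, 0), (1, 0), (2, 0), (2, -1), (1, -1), (1, -2), (2, -2), (2, -3), (2, -4), (2, -5)])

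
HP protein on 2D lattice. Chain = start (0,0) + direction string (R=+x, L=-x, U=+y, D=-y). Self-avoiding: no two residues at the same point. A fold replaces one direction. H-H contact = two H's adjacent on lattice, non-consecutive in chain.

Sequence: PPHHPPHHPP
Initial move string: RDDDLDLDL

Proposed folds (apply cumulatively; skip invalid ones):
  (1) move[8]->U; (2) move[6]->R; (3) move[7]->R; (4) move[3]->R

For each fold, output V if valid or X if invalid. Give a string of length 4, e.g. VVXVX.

Answer: XVXX

Derivation:
Initial: RDDDLDLDL -> [(0, 0), (1, 0), (1, -1), (1, -2), (1, -3), (0, -3), (0, -4), (-1, -4), (-1, -5), (-2, -5)]
Fold 1: move[8]->U => RDDDLDLDU INVALID (collision), skipped
Fold 2: move[6]->R => RDDDLDRDL VALID
Fold 3: move[7]->R => RDDDLDRRL INVALID (collision), skipped
Fold 4: move[3]->R => RDDRLDRDL INVALID (collision), skipped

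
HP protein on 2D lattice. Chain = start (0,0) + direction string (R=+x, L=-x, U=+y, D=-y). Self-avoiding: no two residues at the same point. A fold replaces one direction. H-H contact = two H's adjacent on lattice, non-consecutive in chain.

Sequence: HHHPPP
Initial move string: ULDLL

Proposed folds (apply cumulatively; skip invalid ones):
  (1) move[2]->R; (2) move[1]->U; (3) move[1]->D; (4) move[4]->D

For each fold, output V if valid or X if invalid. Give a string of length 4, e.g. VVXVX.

Initial: ULDLL -> [(0, 0), (0, 1), (-1, 1), (-1, 0), (-2, 0), (-3, 0)]
Fold 1: move[2]->R => ULRLL INVALID (collision), skipped
Fold 2: move[1]->U => UUDLL INVALID (collision), skipped
Fold 3: move[1]->D => UDDLL INVALID (collision), skipped
Fold 4: move[4]->D => ULDLD VALID

Answer: XXXV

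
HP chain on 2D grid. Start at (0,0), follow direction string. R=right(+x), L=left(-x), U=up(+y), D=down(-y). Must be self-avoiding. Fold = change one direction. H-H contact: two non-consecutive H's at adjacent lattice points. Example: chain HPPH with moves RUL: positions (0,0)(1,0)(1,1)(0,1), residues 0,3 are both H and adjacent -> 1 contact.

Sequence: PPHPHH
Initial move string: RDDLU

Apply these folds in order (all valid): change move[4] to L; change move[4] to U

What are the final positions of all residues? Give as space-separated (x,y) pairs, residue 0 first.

Initial moves: RDDLU
Fold: move[4]->L => RDDLL (positions: [(0, 0), (1, 0), (1, -1), (1, -2), (0, -2), (-1, -2)])
Fold: move[4]->U => RDDLU (positions: [(0, 0), (1, 0), (1, -1), (1, -2), (0, -2), (0, -1)])

Answer: (0,0) (1,0) (1,-1) (1,-2) (0,-2) (0,-1)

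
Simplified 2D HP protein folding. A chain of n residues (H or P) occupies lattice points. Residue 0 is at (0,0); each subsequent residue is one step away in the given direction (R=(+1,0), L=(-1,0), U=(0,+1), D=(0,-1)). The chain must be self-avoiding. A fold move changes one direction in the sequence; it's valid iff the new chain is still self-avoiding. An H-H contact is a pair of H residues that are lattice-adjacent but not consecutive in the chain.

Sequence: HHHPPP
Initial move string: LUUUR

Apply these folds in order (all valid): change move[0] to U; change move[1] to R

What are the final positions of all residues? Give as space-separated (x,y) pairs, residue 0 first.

Initial moves: LUUUR
Fold: move[0]->U => UUUUR (positions: [(0, 0), (0, 1), (0, 2), (0, 3), (0, 4), (1, 4)])
Fold: move[1]->R => URUUR (positions: [(0, 0), (0, 1), (1, 1), (1, 2), (1, 3), (2, 3)])

Answer: (0,0) (0,1) (1,1) (1,2) (1,3) (2,3)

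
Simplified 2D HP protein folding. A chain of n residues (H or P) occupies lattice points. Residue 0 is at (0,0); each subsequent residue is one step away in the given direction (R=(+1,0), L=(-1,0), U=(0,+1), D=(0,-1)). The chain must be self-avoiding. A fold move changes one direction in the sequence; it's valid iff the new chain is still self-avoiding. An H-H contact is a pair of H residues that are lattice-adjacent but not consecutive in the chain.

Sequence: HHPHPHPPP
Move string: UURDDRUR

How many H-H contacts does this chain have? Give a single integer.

Answer: 1

Derivation:
Positions: [(0, 0), (0, 1), (0, 2), (1, 2), (1, 1), (1, 0), (2, 0), (2, 1), (3, 1)]
H-H contact: residue 0 @(0,0) - residue 5 @(1, 0)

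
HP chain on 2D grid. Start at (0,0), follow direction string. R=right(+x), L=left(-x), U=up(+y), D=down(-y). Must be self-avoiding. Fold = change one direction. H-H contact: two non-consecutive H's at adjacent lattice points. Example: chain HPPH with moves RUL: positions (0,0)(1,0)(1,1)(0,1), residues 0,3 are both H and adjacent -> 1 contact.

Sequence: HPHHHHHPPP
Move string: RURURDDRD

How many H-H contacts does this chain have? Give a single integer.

Answer: 1

Derivation:
Positions: [(0, 0), (1, 0), (1, 1), (2, 1), (2, 2), (3, 2), (3, 1), (3, 0), (4, 0), (4, -1)]
H-H contact: residue 3 @(2,1) - residue 6 @(3, 1)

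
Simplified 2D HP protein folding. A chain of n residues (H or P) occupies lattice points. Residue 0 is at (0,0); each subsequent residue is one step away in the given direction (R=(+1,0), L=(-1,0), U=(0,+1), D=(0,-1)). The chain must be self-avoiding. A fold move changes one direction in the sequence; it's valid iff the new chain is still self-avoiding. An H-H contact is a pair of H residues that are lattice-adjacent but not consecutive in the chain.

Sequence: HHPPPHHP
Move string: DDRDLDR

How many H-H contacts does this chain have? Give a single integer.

Positions: [(0, 0), (0, -1), (0, -2), (1, -2), (1, -3), (0, -3), (0, -4), (1, -4)]
No H-H contacts found.

Answer: 0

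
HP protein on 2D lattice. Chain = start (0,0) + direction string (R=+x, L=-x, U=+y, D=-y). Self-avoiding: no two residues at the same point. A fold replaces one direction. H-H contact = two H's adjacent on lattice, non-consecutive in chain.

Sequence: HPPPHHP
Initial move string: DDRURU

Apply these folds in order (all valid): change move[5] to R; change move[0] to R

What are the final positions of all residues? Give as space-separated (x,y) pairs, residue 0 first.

Answer: (0,0) (1,0) (1,-1) (2,-1) (2,0) (3,0) (4,0)

Derivation:
Initial moves: DDRURU
Fold: move[5]->R => DDRURR (positions: [(0, 0), (0, -1), (0, -2), (1, -2), (1, -1), (2, -1), (3, -1)])
Fold: move[0]->R => RDRURR (positions: [(0, 0), (1, 0), (1, -1), (2, -1), (2, 0), (3, 0), (4, 0)])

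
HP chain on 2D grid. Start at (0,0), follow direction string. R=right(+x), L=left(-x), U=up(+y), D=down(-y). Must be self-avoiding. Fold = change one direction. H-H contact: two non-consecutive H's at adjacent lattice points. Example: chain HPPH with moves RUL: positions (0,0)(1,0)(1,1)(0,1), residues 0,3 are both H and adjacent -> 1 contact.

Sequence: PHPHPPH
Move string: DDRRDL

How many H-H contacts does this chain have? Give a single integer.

Answer: 1

Derivation:
Positions: [(0, 0), (0, -1), (0, -2), (1, -2), (2, -2), (2, -3), (1, -3)]
H-H contact: residue 3 @(1,-2) - residue 6 @(1, -3)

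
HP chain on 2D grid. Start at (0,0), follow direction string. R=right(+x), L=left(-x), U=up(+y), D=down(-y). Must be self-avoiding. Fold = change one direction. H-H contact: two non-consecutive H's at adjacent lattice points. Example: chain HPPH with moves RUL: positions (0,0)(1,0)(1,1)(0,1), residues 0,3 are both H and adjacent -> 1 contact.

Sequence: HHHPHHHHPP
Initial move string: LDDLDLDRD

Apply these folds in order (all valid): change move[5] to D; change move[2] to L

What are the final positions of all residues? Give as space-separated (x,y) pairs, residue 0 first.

Answer: (0,0) (-1,0) (-1,-1) (-2,-1) (-3,-1) (-3,-2) (-3,-3) (-3,-4) (-2,-4) (-2,-5)

Derivation:
Initial moves: LDDLDLDRD
Fold: move[5]->D => LDDLDDDRD (positions: [(0, 0), (-1, 0), (-1, -1), (-1, -2), (-2, -2), (-2, -3), (-2, -4), (-2, -5), (-1, -5), (-1, -6)])
Fold: move[2]->L => LDLLDDDRD (positions: [(0, 0), (-1, 0), (-1, -1), (-2, -1), (-3, -1), (-3, -2), (-3, -3), (-3, -4), (-2, -4), (-2, -5)])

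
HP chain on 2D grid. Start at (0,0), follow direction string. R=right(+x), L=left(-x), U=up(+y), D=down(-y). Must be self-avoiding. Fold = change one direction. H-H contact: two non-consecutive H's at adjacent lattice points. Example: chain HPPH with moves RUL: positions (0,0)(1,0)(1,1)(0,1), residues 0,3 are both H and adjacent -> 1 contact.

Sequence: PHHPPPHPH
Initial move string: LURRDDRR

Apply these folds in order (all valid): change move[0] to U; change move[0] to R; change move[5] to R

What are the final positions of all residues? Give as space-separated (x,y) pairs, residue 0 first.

Answer: (0,0) (1,0) (1,1) (2,1) (3,1) (3,0) (4,0) (5,0) (6,0)

Derivation:
Initial moves: LURRDDRR
Fold: move[0]->U => UURRDDRR (positions: [(0, 0), (0, 1), (0, 2), (1, 2), (2, 2), (2, 1), (2, 0), (3, 0), (4, 0)])
Fold: move[0]->R => RURRDDRR (positions: [(0, 0), (1, 0), (1, 1), (2, 1), (3, 1), (3, 0), (3, -1), (4, -1), (5, -1)])
Fold: move[5]->R => RURRDRRR (positions: [(0, 0), (1, 0), (1, 1), (2, 1), (3, 1), (3, 0), (4, 0), (5, 0), (6, 0)])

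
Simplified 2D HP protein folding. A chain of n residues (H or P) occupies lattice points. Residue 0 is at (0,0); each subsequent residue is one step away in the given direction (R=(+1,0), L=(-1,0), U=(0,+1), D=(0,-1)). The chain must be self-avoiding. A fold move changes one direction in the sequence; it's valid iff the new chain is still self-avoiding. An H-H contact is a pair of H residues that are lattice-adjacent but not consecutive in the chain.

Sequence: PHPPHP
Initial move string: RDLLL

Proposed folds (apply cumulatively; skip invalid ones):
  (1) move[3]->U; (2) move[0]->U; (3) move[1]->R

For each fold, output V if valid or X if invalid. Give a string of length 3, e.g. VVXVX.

Answer: XXX

Derivation:
Initial: RDLLL -> [(0, 0), (1, 0), (1, -1), (0, -1), (-1, -1), (-2, -1)]
Fold 1: move[3]->U => RDLUL INVALID (collision), skipped
Fold 2: move[0]->U => UDLLL INVALID (collision), skipped
Fold 3: move[1]->R => RRLLL INVALID (collision), skipped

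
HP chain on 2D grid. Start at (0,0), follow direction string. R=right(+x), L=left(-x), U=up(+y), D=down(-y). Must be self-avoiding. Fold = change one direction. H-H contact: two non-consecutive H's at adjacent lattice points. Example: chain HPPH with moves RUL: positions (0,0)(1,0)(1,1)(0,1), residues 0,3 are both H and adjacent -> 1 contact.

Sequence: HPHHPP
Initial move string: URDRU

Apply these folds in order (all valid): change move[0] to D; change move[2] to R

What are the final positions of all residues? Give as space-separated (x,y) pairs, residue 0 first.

Initial moves: URDRU
Fold: move[0]->D => DRDRU (positions: [(0, 0), (0, -1), (1, -1), (1, -2), (2, -2), (2, -1)])
Fold: move[2]->R => DRRRU (positions: [(0, 0), (0, -1), (1, -1), (2, -1), (3, -1), (3, 0)])

Answer: (0,0) (0,-1) (1,-1) (2,-1) (3,-1) (3,0)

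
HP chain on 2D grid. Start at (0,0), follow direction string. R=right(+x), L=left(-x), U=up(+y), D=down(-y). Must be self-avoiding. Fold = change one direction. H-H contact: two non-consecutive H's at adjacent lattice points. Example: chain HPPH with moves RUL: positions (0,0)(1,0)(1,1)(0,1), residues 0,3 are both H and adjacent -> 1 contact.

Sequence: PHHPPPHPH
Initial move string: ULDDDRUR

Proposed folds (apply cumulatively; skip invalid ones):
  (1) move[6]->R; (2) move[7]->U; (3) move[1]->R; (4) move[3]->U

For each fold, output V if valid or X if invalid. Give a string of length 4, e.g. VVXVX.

Answer: VVVX

Derivation:
Initial: ULDDDRUR -> [(0, 0), (0, 1), (-1, 1), (-1, 0), (-1, -1), (-1, -2), (0, -2), (0, -1), (1, -1)]
Fold 1: move[6]->R => ULDDDRRR VALID
Fold 2: move[7]->U => ULDDDRRU VALID
Fold 3: move[1]->R => URDDDRRU VALID
Fold 4: move[3]->U => URDUDRRU INVALID (collision), skipped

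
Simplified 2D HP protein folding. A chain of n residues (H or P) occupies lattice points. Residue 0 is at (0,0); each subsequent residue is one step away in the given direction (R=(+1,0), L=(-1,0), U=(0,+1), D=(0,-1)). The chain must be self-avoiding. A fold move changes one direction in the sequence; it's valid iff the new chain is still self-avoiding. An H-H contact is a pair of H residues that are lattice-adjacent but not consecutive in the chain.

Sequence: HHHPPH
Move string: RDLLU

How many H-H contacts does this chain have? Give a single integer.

Answer: 1

Derivation:
Positions: [(0, 0), (1, 0), (1, -1), (0, -1), (-1, -1), (-1, 0)]
H-H contact: residue 0 @(0,0) - residue 5 @(-1, 0)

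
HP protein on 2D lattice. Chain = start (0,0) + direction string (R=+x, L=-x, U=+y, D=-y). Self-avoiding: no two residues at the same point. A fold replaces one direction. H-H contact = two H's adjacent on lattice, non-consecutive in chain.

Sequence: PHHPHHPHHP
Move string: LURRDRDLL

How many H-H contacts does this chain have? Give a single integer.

Answer: 1

Derivation:
Positions: [(0, 0), (-1, 0), (-1, 1), (0, 1), (1, 1), (1, 0), (2, 0), (2, -1), (1, -1), (0, -1)]
H-H contact: residue 5 @(1,0) - residue 8 @(1, -1)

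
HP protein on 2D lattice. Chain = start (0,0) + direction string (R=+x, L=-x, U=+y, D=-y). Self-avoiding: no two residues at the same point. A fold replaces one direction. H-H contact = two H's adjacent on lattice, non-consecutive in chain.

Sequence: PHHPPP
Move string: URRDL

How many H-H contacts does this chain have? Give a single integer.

Positions: [(0, 0), (0, 1), (1, 1), (2, 1), (2, 0), (1, 0)]
No H-H contacts found.

Answer: 0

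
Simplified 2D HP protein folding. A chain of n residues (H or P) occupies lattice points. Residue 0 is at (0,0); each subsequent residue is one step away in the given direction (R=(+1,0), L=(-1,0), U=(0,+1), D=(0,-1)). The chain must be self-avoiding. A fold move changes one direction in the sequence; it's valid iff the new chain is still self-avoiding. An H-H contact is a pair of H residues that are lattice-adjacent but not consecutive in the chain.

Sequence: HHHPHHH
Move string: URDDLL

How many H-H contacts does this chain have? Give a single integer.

Answer: 1

Derivation:
Positions: [(0, 0), (0, 1), (1, 1), (1, 0), (1, -1), (0, -1), (-1, -1)]
H-H contact: residue 0 @(0,0) - residue 5 @(0, -1)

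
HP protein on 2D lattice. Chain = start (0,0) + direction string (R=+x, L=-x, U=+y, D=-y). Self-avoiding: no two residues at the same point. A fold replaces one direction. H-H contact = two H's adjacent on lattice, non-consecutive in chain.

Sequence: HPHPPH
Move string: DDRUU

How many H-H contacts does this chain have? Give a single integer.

Positions: [(0, 0), (0, -1), (0, -2), (1, -2), (1, -1), (1, 0)]
H-H contact: residue 0 @(0,0) - residue 5 @(1, 0)

Answer: 1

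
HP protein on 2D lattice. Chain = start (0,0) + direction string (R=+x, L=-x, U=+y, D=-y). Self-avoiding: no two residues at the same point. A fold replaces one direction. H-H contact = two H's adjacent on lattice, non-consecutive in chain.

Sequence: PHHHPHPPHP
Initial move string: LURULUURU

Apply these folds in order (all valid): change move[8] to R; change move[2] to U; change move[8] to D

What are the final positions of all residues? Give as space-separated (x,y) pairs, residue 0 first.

Initial moves: LURULUURU
Fold: move[8]->R => LURULUURR (positions: [(0, 0), (-1, 0), (-1, 1), (0, 1), (0, 2), (-1, 2), (-1, 3), (-1, 4), (0, 4), (1, 4)])
Fold: move[2]->U => LUUULUURR (positions: [(0, 0), (-1, 0), (-1, 1), (-1, 2), (-1, 3), (-2, 3), (-2, 4), (-2, 5), (-1, 5), (0, 5)])
Fold: move[8]->D => LUUULUURD (positions: [(0, 0), (-1, 0), (-1, 1), (-1, 2), (-1, 3), (-2, 3), (-2, 4), (-2, 5), (-1, 5), (-1, 4)])

Answer: (0,0) (-1,0) (-1,1) (-1,2) (-1,3) (-2,3) (-2,4) (-2,5) (-1,5) (-1,4)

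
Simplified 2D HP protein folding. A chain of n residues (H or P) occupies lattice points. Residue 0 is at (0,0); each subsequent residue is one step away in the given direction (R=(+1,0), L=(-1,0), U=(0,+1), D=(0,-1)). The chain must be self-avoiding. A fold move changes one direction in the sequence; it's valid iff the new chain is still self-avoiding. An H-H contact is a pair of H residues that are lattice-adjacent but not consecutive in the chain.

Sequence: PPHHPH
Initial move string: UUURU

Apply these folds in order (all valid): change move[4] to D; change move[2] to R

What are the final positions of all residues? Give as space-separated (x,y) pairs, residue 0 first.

Initial moves: UUURU
Fold: move[4]->D => UUURD (positions: [(0, 0), (0, 1), (0, 2), (0, 3), (1, 3), (1, 2)])
Fold: move[2]->R => UURRD (positions: [(0, 0), (0, 1), (0, 2), (1, 2), (2, 2), (2, 1)])

Answer: (0,0) (0,1) (0,2) (1,2) (2,2) (2,1)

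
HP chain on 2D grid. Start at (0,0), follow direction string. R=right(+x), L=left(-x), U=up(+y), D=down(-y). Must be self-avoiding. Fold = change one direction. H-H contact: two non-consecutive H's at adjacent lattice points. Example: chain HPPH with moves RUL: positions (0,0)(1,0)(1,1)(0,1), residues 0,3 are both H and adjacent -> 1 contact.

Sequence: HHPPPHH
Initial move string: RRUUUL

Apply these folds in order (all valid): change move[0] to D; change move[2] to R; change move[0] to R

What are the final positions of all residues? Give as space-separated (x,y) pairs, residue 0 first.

Initial moves: RRUUUL
Fold: move[0]->D => DRUUUL (positions: [(0, 0), (0, -1), (1, -1), (1, 0), (1, 1), (1, 2), (0, 2)])
Fold: move[2]->R => DRRUUL (positions: [(0, 0), (0, -1), (1, -1), (2, -1), (2, 0), (2, 1), (1, 1)])
Fold: move[0]->R => RRRUUL (positions: [(0, 0), (1, 0), (2, 0), (3, 0), (3, 1), (3, 2), (2, 2)])

Answer: (0,0) (1,0) (2,0) (3,0) (3,1) (3,2) (2,2)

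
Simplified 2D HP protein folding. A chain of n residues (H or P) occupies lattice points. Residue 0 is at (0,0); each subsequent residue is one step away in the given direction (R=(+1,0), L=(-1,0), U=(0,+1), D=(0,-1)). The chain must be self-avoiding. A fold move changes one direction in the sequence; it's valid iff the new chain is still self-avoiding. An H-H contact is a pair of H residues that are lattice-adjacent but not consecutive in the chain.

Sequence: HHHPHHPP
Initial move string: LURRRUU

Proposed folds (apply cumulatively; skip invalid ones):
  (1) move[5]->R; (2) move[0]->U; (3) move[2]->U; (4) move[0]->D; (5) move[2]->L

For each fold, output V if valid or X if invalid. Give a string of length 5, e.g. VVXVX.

Answer: VVVXX

Derivation:
Initial: LURRRUU -> [(0, 0), (-1, 0), (-1, 1), (0, 1), (1, 1), (2, 1), (2, 2), (2, 3)]
Fold 1: move[5]->R => LURRRRU VALID
Fold 2: move[0]->U => UURRRRU VALID
Fold 3: move[2]->U => UUURRRU VALID
Fold 4: move[0]->D => DUURRRU INVALID (collision), skipped
Fold 5: move[2]->L => UULRRRU INVALID (collision), skipped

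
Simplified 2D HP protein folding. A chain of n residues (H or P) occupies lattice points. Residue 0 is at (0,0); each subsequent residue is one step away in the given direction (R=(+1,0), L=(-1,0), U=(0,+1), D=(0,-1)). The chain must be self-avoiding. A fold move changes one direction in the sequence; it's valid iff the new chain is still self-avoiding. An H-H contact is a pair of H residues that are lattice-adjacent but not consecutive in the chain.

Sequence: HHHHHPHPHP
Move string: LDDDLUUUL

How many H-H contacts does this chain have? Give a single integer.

Answer: 2

Derivation:
Positions: [(0, 0), (-1, 0), (-1, -1), (-1, -2), (-1, -3), (-2, -3), (-2, -2), (-2, -1), (-2, 0), (-3, 0)]
H-H contact: residue 1 @(-1,0) - residue 8 @(-2, 0)
H-H contact: residue 3 @(-1,-2) - residue 6 @(-2, -2)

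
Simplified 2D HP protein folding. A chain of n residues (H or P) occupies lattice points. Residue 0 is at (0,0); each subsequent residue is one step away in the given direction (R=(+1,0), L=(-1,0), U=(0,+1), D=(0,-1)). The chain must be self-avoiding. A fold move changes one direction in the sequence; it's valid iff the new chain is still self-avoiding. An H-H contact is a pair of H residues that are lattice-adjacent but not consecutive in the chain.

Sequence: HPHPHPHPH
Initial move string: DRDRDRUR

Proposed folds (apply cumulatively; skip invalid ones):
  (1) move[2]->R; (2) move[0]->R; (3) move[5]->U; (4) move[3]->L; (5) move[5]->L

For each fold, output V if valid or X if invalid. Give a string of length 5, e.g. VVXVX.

Initial: DRDRDRUR -> [(0, 0), (0, -1), (1, -1), (1, -2), (2, -2), (2, -3), (3, -3), (3, -2), (4, -2)]
Fold 1: move[2]->R => DRRRDRUR VALID
Fold 2: move[0]->R => RRRRDRUR VALID
Fold 3: move[5]->U => RRRRDUUR INVALID (collision), skipped
Fold 4: move[3]->L => RRRLDRUR INVALID (collision), skipped
Fold 5: move[5]->L => RRRRDLUR INVALID (collision), skipped

Answer: VVXXX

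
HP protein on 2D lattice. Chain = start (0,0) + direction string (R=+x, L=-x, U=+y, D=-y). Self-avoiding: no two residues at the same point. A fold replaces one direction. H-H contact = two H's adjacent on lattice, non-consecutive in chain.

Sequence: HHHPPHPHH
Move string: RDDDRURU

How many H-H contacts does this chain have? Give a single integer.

Answer: 0

Derivation:
Positions: [(0, 0), (1, 0), (1, -1), (1, -2), (1, -3), (2, -3), (2, -2), (3, -2), (3, -1)]
No H-H contacts found.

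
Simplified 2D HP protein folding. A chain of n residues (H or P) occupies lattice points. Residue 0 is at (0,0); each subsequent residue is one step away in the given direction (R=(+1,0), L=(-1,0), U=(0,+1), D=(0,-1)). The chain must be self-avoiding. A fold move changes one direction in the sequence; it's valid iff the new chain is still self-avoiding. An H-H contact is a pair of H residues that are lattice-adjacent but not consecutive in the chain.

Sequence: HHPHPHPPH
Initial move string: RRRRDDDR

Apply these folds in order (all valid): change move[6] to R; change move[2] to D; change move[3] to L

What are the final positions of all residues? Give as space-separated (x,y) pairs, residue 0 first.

Initial moves: RRRRDDDR
Fold: move[6]->R => RRRRDDRR (positions: [(0, 0), (1, 0), (2, 0), (3, 0), (4, 0), (4, -1), (4, -2), (5, -2), (6, -2)])
Fold: move[2]->D => RRDRDDRR (positions: [(0, 0), (1, 0), (2, 0), (2, -1), (3, -1), (3, -2), (3, -3), (4, -3), (5, -3)])
Fold: move[3]->L => RRDLDDRR (positions: [(0, 0), (1, 0), (2, 0), (2, -1), (1, -1), (1, -2), (1, -3), (2, -3), (3, -3)])

Answer: (0,0) (1,0) (2,0) (2,-1) (1,-1) (1,-2) (1,-3) (2,-3) (3,-3)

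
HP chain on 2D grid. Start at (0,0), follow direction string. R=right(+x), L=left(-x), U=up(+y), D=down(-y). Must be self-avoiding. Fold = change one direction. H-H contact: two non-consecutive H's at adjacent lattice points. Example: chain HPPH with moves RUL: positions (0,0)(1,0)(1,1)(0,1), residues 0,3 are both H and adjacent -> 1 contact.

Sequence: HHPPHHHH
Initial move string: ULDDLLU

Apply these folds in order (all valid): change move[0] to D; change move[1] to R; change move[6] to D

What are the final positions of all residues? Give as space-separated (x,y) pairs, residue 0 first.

Initial moves: ULDDLLU
Fold: move[0]->D => DLDDLLU (positions: [(0, 0), (0, -1), (-1, -1), (-1, -2), (-1, -3), (-2, -3), (-3, -3), (-3, -2)])
Fold: move[1]->R => DRDDLLU (positions: [(0, 0), (0, -1), (1, -1), (1, -2), (1, -3), (0, -3), (-1, -3), (-1, -2)])
Fold: move[6]->D => DRDDLLD (positions: [(0, 0), (0, -1), (1, -1), (1, -2), (1, -3), (0, -3), (-1, -3), (-1, -4)])

Answer: (0,0) (0,-1) (1,-1) (1,-2) (1,-3) (0,-3) (-1,-3) (-1,-4)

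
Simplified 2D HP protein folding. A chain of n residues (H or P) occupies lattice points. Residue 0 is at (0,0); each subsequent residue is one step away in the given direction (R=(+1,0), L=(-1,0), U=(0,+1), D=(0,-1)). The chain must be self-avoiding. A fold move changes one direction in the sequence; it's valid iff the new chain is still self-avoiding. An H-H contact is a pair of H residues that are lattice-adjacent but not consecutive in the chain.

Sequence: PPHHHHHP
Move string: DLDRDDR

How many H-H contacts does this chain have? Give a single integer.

Positions: [(0, 0), (0, -1), (-1, -1), (-1, -2), (0, -2), (0, -3), (0, -4), (1, -4)]
No H-H contacts found.

Answer: 0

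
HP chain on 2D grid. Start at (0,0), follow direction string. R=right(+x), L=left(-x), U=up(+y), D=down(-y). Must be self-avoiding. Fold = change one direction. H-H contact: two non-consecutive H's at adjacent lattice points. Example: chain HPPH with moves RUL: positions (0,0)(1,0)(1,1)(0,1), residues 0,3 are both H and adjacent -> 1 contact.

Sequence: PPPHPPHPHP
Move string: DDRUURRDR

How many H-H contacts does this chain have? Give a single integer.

Positions: [(0, 0), (0, -1), (0, -2), (1, -2), (1, -1), (1, 0), (2, 0), (3, 0), (3, -1), (4, -1)]
No H-H contacts found.

Answer: 0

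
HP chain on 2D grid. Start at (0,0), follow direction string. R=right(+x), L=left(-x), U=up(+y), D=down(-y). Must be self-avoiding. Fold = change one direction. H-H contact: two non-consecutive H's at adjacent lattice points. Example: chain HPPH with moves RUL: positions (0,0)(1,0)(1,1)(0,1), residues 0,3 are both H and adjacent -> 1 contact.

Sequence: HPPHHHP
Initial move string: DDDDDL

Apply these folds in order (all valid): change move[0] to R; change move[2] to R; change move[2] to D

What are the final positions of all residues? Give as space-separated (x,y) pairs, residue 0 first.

Answer: (0,0) (1,0) (1,-1) (1,-2) (1,-3) (1,-4) (0,-4)

Derivation:
Initial moves: DDDDDL
Fold: move[0]->R => RDDDDL (positions: [(0, 0), (1, 0), (1, -1), (1, -2), (1, -3), (1, -4), (0, -4)])
Fold: move[2]->R => RDRDDL (positions: [(0, 0), (1, 0), (1, -1), (2, -1), (2, -2), (2, -3), (1, -3)])
Fold: move[2]->D => RDDDDL (positions: [(0, 0), (1, 0), (1, -1), (1, -2), (1, -3), (1, -4), (0, -4)])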